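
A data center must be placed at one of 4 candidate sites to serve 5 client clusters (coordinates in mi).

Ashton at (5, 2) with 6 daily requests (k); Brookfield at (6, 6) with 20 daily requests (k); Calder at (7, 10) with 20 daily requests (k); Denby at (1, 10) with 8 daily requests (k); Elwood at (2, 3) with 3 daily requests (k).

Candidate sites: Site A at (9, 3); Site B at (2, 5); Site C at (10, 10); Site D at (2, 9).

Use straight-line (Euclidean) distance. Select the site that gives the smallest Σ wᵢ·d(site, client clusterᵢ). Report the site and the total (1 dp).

Total weighted distance at each candidate:
  Site A (9, 3): total = 361.2
  Site B (2, 5): total = 296.1
  Site C (10, 10): total = 333.6
  Site D (2, 9): total = 277.0
Minimum is at Site D with total 277.0 mi.

Site D, total 277.0 mi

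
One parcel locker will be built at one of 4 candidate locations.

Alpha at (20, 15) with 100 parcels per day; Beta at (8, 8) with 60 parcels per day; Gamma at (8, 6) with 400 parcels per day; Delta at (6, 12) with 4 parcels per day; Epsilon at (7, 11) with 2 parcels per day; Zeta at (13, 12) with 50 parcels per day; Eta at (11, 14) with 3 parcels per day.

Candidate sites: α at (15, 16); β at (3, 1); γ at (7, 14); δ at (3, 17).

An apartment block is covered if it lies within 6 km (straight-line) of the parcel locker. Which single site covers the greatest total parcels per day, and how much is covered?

Coverage radius r = 6 km; a point is covered iff (Δx)²+(Δy)² ≤ 6² = 36.
  α (15, 16): covers {Alpha, Zeta, Eta} → 153
  β (3, 1): covers {none} → 0
  γ (7, 14): covers {Delta, Epsilon, Eta} → 9
  δ (3, 17): covers {Delta} → 4
Maximum coverage at α: 153 parcels per day.

α, covering 153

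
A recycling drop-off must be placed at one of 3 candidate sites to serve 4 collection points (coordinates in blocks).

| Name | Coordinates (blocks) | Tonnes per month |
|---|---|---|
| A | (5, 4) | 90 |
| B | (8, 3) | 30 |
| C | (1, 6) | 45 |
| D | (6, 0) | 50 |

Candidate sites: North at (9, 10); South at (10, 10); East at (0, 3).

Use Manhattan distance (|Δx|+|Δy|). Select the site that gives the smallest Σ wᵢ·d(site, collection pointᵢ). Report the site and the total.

Total weighted distance at each candidate:
  North (9, 10): total = 2330
  South (10, 10): total = 2545
  East (0, 3): total = 1410
Minimum is at East with total 1410 blocks.

East, total 1410 blocks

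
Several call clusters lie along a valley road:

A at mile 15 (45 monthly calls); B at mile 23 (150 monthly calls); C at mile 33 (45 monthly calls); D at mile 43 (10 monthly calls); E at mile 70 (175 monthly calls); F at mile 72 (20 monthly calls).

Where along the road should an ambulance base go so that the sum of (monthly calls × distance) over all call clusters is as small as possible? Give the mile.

For a sum of weighted absolute distances on a line, the optimum is the weighted median (not the mean). Total weight W = 445; half-weight = 222.5.
Sort by position and accumulate weight:
  mile 15 (A, w=45) → cum 45
  mile 23 (B, w=150) → cum 195
  mile 33 (C, w=45) → cum 240  ≥ 222.5 → median here
  mile 43 (D, w=10) → cum 250
  mile 70 (E, w=175) → cum 425
  mile 72 (F, w=20) → cum 445
Optimal location: mile 33.

x = 33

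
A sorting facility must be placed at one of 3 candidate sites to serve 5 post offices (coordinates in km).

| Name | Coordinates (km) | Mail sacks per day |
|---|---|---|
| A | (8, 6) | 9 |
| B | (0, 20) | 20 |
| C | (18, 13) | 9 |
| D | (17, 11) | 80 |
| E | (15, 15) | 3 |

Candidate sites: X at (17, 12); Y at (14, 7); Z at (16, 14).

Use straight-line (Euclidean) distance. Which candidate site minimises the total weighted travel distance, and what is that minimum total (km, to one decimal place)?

Total weighted distance at each candidate:
  X (17, 12): total = 576.7
  Y (14, 7): total = 925.9
  Z (16, 14): total = 720.9
Minimum is at X with total 576.7 km.

X, total 576.7 km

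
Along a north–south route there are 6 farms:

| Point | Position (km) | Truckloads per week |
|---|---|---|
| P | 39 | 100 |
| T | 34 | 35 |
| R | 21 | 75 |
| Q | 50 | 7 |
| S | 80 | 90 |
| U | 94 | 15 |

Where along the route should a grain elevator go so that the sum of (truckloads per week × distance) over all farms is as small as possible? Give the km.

For a sum of weighted absolute distances on a line, the optimum is the weighted median (not the mean). Total weight W = 322; half-weight = 161.
Sort by position and accumulate weight:
  km 21 (R, w=75) → cum 75
  km 34 (T, w=35) → cum 110
  km 39 (P, w=100) → cum 210  ≥ 161 → median here
  km 50 (Q, w=7) → cum 217
  km 80 (S, w=90) → cum 307
  km 94 (U, w=15) → cum 322
Optimal location: km 39.

x = 39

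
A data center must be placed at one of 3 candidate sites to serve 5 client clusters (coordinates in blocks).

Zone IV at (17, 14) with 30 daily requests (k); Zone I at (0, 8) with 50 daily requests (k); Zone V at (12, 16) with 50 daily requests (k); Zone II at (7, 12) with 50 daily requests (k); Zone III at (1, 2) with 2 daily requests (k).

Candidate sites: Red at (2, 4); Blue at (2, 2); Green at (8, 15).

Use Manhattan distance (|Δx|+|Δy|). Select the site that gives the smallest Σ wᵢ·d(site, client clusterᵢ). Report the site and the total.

Total weighted distance at each candidate:
  Red (2, 4): total = 2806
  Blue (2, 2): total = 3162
  Green (8, 15): total = 1540
Minimum is at Green with total 1540 blocks.

Green, total 1540 blocks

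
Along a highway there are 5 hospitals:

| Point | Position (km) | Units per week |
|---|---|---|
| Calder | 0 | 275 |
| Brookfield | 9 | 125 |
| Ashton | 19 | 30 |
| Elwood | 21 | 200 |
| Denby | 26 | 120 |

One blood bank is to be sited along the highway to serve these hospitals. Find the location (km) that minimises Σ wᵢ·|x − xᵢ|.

For a sum of weighted absolute distances on a line, the optimum is the weighted median (not the mean). Total weight W = 750; half-weight = 375.
Sort by position and accumulate weight:
  km 0 (Calder, w=275) → cum 275
  km 9 (Brookfield, w=125) → cum 400  ≥ 375 → median here
  km 19 (Ashton, w=30) → cum 430
  km 21 (Elwood, w=200) → cum 630
  km 26 (Denby, w=120) → cum 750
Optimal location: km 9.

x = 9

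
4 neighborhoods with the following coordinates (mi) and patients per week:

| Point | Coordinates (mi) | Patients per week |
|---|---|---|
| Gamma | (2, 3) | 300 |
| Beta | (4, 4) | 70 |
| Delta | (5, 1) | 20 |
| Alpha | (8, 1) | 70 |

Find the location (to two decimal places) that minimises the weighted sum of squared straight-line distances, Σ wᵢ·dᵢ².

(3.35, 2.76)

The minimiser of Σwᵢ‖p−pᵢ‖² is the weighted centroid p* = (Σwᵢpᵢ)/(Σwᵢ).
Σwᵢ = 460.
Σwᵢxᵢ = 300·2 + 70·4 + 20·5 + 70·8 = 1540.
Σwᵢyᵢ = 300·3 + 70·4 + 20·1 + 70·1 = 1270.
x* = 1540/460 = 3.35, y* = 1270/460 = 2.76.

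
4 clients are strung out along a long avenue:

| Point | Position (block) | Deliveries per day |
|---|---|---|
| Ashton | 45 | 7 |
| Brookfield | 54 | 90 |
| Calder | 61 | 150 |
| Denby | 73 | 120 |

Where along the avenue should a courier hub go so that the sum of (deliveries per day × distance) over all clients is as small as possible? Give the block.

For a sum of weighted absolute distances on a line, the optimum is the weighted median (not the mean). Total weight W = 367; half-weight = 183.5.
Sort by position and accumulate weight:
  block 45 (Ashton, w=7) → cum 7
  block 54 (Brookfield, w=90) → cum 97
  block 61 (Calder, w=150) → cum 247  ≥ 183.5 → median here
  block 73 (Denby, w=120) → cum 367
Optimal location: block 61.

x = 61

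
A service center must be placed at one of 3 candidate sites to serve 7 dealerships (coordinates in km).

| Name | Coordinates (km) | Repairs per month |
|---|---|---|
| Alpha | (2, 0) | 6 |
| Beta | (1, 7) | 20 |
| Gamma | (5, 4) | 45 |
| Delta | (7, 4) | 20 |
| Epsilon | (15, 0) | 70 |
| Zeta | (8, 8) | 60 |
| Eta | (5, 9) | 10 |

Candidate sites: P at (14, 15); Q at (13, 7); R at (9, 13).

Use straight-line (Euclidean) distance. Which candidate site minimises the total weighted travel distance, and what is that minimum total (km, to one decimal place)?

Q, total 1734.9 km

Total weighted distance at each candidate:
  P (14, 15): total = 3034.6
  Q (13, 7): total = 1734.9
  R (9, 13): total = 2280.9
Minimum is at Q with total 1734.9 km.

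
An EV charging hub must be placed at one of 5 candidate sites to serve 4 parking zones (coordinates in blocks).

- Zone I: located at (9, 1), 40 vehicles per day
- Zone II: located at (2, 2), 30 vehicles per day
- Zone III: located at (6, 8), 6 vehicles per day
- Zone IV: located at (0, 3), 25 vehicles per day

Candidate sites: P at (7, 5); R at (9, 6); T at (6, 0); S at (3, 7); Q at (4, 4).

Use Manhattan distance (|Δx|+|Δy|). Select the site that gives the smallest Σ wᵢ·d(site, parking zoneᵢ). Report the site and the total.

Q, total 601 blocks

Total weighted distance at each candidate:
  P (7, 5): total = 729
  R (9, 6): total = 860
  T (6, 0): total = 613
  S (3, 7): total = 859
  Q (4, 4): total = 601
Minimum is at Q with total 601 blocks.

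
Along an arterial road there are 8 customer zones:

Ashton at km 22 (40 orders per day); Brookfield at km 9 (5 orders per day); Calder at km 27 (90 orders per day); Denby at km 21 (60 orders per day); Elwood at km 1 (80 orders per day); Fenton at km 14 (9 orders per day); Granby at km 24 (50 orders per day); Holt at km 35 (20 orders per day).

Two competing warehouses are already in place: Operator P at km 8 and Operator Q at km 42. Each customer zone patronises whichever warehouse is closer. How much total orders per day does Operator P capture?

244

The indifferent point is the midpoint (8+42)/2 = 25; customer zones left of it (closer to Operator P at 8) go to Operator P, those right go to Operator Q.
  Elwood at 1 (w=80) → Operator P
  Brookfield at 9 (w=5) → Operator P
  Fenton at 14 (w=9) → Operator P
  Denby at 21 (w=60) → Operator P
  Ashton at 22 (w=40) → Operator P
  Granby at 24 (w=50) → Operator P
  Calder at 27 (w=90) → Operator Q
  Holt at 35 (w=20) → Operator Q
Operator P captures 244; Operator Q captures 110.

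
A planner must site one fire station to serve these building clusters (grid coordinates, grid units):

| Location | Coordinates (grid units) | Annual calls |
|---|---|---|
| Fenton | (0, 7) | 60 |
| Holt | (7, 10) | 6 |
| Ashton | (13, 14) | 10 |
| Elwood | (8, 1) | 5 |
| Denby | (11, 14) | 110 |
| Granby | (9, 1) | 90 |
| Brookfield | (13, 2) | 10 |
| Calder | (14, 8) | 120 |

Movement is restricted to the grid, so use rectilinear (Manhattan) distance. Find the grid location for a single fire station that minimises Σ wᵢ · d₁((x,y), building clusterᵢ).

Manhattan distance separates: Σwᵢ(|x−xᵢ|+|y−yᵢ|) = Σwᵢ|x−xᵢ| + Σwᵢ|y−yᵢ|, so x and y are optimised independently as 1-D weighted medians.
Total weight W = 411; half = 205.5.
x-coordinate, sorted with cumulative weight:
  x=0 (Fenton, w=60) cum 60
  x=7 (Holt, w=6) cum 66
  x=8 (Elwood, w=5) cum 71
  x=9 (Granby, w=90) cum 161
  x=11 (Denby, w=110) cum 271  ← median
  x=13 (Ashton, w=10) cum 281
  x=13 (Brookfield, w=10) cum 291
  x=14 (Calder, w=120) cum 411
⇒ x* = 11
y-coordinate, sorted with cumulative weight:
  y=1 (Elwood, w=5) cum 5
  y=1 (Granby, w=90) cum 95
  y=2 (Brookfield, w=10) cum 105
  y=7 (Fenton, w=60) cum 165
  y=8 (Calder, w=120) cum 285  ← median
  y=10 (Holt, w=6) cum 291
  y=14 (Ashton, w=10) cum 301
  y=14 (Denby, w=110) cum 411
⇒ y* = 8

(11, 8)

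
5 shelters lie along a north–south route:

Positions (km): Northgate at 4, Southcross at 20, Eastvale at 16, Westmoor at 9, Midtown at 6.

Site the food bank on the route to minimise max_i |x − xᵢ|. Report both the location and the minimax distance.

The 1-center on a line is the midpoint of the two extreme points: leftmost at 4, rightmost at 20.
Optimal location = (4 + 20)/2 = 12; maximum distance = (20 − 4)/2 = 8.

location 12, max distance 8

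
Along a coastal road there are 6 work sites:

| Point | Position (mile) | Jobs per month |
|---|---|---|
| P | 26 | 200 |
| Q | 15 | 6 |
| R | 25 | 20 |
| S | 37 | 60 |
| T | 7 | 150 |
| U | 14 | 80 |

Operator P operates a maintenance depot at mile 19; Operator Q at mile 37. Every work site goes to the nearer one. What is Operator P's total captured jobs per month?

456

The indifferent point is the midpoint (19+37)/2 = 28; work sites left of it (closer to Operator P at 19) go to Operator P, those right go to Operator Q.
  T at 7 (w=150) → Operator P
  U at 14 (w=80) → Operator P
  Q at 15 (w=6) → Operator P
  R at 25 (w=20) → Operator P
  P at 26 (w=200) → Operator P
  S at 37 (w=60) → Operator Q
Operator P captures 456; Operator Q captures 60.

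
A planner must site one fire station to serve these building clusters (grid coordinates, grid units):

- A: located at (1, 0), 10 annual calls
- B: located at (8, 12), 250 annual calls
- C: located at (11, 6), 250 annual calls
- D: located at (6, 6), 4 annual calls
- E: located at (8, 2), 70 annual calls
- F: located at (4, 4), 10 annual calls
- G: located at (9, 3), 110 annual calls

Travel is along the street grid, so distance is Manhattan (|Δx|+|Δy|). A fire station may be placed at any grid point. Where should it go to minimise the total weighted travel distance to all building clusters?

Manhattan distance separates: Σwᵢ(|x−xᵢ|+|y−yᵢ|) = Σwᵢ|x−xᵢ| + Σwᵢ|y−yᵢ|, so x and y are optimised independently as 1-D weighted medians.
Total weight W = 704; half = 352.
x-coordinate, sorted with cumulative weight:
  x=1 (A, w=10) cum 10
  x=4 (F, w=10) cum 20
  x=6 (D, w=4) cum 24
  x=8 (B, w=250) cum 274
  x=8 (E, w=70) cum 344
  x=9 (G, w=110) cum 454  ← median
  x=11 (C, w=250) cum 704
⇒ x* = 9
y-coordinate, sorted with cumulative weight:
  y=0 (A, w=10) cum 10
  y=2 (E, w=70) cum 80
  y=3 (G, w=110) cum 190
  y=4 (F, w=10) cum 200
  y=6 (C, w=250) cum 450  ← median
  y=6 (D, w=4) cum 454
  y=12 (B, w=250) cum 704
⇒ y* = 6

(9, 6)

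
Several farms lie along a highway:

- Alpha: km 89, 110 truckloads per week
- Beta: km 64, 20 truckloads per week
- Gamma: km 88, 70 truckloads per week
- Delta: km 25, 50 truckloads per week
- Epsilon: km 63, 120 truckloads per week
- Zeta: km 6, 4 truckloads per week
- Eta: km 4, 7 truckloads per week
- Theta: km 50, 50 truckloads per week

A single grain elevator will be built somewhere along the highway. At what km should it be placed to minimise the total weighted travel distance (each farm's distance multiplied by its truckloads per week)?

For a sum of weighted absolute distances on a line, the optimum is the weighted median (not the mean). Total weight W = 431; half-weight = 215.5.
Sort by position and accumulate weight:
  km 4 (Eta, w=7) → cum 7
  km 6 (Zeta, w=4) → cum 11
  km 25 (Delta, w=50) → cum 61
  km 50 (Theta, w=50) → cum 111
  km 63 (Epsilon, w=120) → cum 231  ≥ 215.5 → median here
  km 64 (Beta, w=20) → cum 251
  km 88 (Gamma, w=70) → cum 321
  km 89 (Alpha, w=110) → cum 431
Optimal location: km 63.

x = 63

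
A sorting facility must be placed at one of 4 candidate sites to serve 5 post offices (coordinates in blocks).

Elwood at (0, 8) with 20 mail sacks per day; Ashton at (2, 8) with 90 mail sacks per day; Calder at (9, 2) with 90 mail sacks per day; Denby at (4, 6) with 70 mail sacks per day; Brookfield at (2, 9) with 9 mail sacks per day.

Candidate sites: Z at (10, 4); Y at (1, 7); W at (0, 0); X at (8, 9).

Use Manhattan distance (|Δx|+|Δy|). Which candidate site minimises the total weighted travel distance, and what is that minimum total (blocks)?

Total weighted distance at each candidate:
  Z (10, 4): total = 2307
  Y (1, 7): total = 1697
  W (0, 0): total = 2849
  X (8, 9): total = 2074
Minimum is at Y with total 1697 blocks.

Y, total 1697 blocks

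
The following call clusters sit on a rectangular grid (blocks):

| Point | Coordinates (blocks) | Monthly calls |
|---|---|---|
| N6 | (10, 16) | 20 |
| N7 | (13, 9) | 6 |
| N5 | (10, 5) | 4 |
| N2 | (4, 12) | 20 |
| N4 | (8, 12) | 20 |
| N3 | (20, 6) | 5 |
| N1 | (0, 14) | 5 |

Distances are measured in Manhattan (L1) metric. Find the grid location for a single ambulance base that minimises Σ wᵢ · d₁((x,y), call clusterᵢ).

Manhattan distance separates: Σwᵢ(|x−xᵢ|+|y−yᵢ|) = Σwᵢ|x−xᵢ| + Σwᵢ|y−yᵢ|, so x and y are optimised independently as 1-D weighted medians.
Total weight W = 80; half = 40.
x-coordinate, sorted with cumulative weight:
  x=0 (N1, w=5) cum 5
  x=4 (N2, w=20) cum 25
  x=8 (N4, w=20) cum 45  ← median
  x=10 (N6, w=20) cum 65
  x=10 (N5, w=4) cum 69
  x=13 (N7, w=6) cum 75
  x=20 (N3, w=5) cum 80
⇒ x* = 8
y-coordinate, sorted with cumulative weight:
  y=5 (N5, w=4) cum 4
  y=6 (N3, w=5) cum 9
  y=9 (N7, w=6) cum 15
  y=12 (N2, w=20) cum 35
  y=12 (N4, w=20) cum 55  ← median
  y=14 (N1, w=5) cum 60
  y=16 (N6, w=20) cum 80
⇒ y* = 12

(8, 12)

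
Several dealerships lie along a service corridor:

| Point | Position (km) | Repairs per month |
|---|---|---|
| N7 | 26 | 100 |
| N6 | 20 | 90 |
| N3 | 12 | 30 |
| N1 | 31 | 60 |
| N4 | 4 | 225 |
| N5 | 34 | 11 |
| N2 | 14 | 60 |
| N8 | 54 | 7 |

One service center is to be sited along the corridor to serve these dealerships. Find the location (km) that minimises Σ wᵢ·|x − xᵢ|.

For a sum of weighted absolute distances on a line, the optimum is the weighted median (not the mean). Total weight W = 583; half-weight = 291.5.
Sort by position and accumulate weight:
  km 4 (N4, w=225) → cum 225
  km 12 (N3, w=30) → cum 255
  km 14 (N2, w=60) → cum 315  ≥ 291.5 → median here
  km 20 (N6, w=90) → cum 405
  km 26 (N7, w=100) → cum 505
  km 31 (N1, w=60) → cum 565
  km 34 (N5, w=11) → cum 576
  km 54 (N8, w=7) → cum 583
Optimal location: km 14.

x = 14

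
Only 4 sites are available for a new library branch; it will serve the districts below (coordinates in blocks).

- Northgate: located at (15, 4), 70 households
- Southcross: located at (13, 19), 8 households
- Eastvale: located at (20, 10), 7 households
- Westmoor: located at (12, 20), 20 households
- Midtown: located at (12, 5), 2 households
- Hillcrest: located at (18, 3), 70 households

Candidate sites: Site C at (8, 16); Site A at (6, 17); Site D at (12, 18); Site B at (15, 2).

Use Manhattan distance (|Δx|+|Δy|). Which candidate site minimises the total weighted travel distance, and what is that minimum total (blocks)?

Site B, total 1095 blocks

Total weighted distance at each candidate:
  Site C (8, 16): total = 3320
  Site A (6, 17): total = 3795
  Site D (12, 18): total = 2854
  Site B (15, 2): total = 1095
Minimum is at Site B with total 1095 blocks.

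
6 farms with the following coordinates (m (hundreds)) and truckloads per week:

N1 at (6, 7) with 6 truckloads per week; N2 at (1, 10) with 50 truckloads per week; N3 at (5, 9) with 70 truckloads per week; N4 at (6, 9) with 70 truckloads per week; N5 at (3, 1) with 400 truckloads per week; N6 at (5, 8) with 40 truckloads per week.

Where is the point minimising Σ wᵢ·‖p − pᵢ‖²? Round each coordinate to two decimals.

The minimiser of Σwᵢ‖p−pᵢ‖² is the weighted centroid p* = (Σwᵢpᵢ)/(Σwᵢ).
Σwᵢ = 636.
Σwᵢxᵢ = 6·6 + 50·1 + 70·5 + 70·6 + 400·3 + 40·5 = 2256.
Σwᵢyᵢ = 6·7 + 50·10 + 70·9 + 70·9 + 400·1 + 40·8 = 2522.
x* = 2256/636 = 3.55, y* = 2522/636 = 3.97.

(3.55, 3.97)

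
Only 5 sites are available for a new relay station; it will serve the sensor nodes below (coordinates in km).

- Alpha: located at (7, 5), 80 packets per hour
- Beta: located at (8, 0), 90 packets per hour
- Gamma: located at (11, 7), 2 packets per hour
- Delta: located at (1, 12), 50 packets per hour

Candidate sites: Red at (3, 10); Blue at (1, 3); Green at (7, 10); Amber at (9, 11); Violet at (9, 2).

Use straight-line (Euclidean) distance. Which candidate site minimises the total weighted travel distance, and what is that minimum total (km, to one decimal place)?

Violet, total 1140.8 km

Total weighted distance at each candidate:
  Red (3, 10): total = 1677.0
  Blue (1, 3): total = 1662.9
  Green (7, 10): total = 1630.7
  Amber (9, 11): total = 1912.1
  Violet (9, 2): total = 1140.8
Minimum is at Violet with total 1140.8 km.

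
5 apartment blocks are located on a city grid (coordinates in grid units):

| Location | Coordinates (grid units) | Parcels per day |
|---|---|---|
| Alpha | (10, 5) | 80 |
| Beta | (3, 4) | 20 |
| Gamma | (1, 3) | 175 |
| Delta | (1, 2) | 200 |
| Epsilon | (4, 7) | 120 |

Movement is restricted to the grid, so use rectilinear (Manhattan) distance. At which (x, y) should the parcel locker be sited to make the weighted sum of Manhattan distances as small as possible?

(1, 3)

Manhattan distance separates: Σwᵢ(|x−xᵢ|+|y−yᵢ|) = Σwᵢ|x−xᵢ| + Σwᵢ|y−yᵢ|, so x and y are optimised independently as 1-D weighted medians.
Total weight W = 595; half = 297.5.
x-coordinate, sorted with cumulative weight:
  x=1 (Gamma, w=175) cum 175
  x=1 (Delta, w=200) cum 375  ← median
  x=3 (Beta, w=20) cum 395
  x=4 (Epsilon, w=120) cum 515
  x=10 (Alpha, w=80) cum 595
⇒ x* = 1
y-coordinate, sorted with cumulative weight:
  y=2 (Delta, w=200) cum 200
  y=3 (Gamma, w=175) cum 375  ← median
  y=4 (Beta, w=20) cum 395
  y=5 (Alpha, w=80) cum 475
  y=7 (Epsilon, w=120) cum 595
⇒ y* = 3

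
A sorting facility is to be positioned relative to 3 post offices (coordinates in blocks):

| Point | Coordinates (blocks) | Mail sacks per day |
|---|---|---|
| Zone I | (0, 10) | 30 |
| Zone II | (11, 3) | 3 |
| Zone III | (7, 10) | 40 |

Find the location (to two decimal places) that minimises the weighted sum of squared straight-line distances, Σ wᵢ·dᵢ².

(4.29, 9.71)

The minimiser of Σwᵢ‖p−pᵢ‖² is the weighted centroid p* = (Σwᵢpᵢ)/(Σwᵢ).
Σwᵢ = 73.
Σwᵢxᵢ = 30·0 + 3·11 + 40·7 = 313.
Σwᵢyᵢ = 30·10 + 3·3 + 40·10 = 709.
x* = 313/73 = 4.29, y* = 709/73 = 9.71.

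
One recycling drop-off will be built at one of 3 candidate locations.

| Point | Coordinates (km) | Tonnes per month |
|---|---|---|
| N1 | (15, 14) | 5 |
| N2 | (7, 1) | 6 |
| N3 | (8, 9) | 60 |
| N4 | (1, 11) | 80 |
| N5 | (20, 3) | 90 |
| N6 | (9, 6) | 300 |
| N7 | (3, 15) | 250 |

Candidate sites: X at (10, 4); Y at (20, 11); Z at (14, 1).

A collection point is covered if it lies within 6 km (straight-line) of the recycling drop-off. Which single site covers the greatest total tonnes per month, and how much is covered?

Coverage radius r = 6 km; a point is covered iff (Δx)²+(Δy)² ≤ 6² = 36.
  X (10, 4): covers {N2, N3, N6} → 366
  Y (20, 11): covers {N1} → 5
  Z (14, 1): covers {none} → 0
Maximum coverage at X: 366 tonnes per month.

X, covering 366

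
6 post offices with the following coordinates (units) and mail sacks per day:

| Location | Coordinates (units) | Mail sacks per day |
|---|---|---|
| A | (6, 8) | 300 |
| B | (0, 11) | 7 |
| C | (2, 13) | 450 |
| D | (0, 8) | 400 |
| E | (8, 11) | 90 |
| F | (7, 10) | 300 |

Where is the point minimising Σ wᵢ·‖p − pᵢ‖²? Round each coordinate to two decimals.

The minimiser of Σwᵢ‖p−pᵢ‖² is the weighted centroid p* = (Σwᵢpᵢ)/(Σwᵢ).
Σwᵢ = 1547.
Σwᵢxᵢ = 300·6 + 7·0 + 450·2 + 400·0 + 90·8 + 300·7 = 5520.
Σwᵢyᵢ = 300·8 + 7·11 + 450·13 + 400·8 + 90·11 + 300·10 = 15517.
x* = 5520/1547 = 3.57, y* = 15517/1547 = 10.03.

(3.57, 10.03)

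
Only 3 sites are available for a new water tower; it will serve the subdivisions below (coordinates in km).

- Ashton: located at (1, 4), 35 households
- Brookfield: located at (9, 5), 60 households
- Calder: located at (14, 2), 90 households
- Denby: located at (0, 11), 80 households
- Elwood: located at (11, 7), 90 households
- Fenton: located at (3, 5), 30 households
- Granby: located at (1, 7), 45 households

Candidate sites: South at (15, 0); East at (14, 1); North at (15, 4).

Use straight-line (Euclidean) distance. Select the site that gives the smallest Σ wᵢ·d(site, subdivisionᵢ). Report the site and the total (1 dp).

Total weighted distance at each candidate:
  South (15, 0): total = 4487.5
  East (14, 1): total = 3916.7
  North (15, 4): total = 3836.0
Minimum is at North with total 3836.0 km.

North, total 3836.0 km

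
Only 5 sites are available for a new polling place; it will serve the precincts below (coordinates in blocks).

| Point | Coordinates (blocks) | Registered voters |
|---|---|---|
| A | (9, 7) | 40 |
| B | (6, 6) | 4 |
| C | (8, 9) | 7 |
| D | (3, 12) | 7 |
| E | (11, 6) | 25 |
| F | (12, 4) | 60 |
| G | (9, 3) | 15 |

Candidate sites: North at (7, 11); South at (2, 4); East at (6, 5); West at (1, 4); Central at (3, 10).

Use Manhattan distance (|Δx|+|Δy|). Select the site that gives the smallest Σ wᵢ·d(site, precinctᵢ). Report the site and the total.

East, total 961 blocks

Total weighted distance at each candidate:
  North (7, 11): total = 1415
  South (2, 4): total = 1559
  East (6, 5): total = 961
  West (1, 4): total = 1717
  Central (3, 10): total = 1839
Minimum is at East with total 961 blocks.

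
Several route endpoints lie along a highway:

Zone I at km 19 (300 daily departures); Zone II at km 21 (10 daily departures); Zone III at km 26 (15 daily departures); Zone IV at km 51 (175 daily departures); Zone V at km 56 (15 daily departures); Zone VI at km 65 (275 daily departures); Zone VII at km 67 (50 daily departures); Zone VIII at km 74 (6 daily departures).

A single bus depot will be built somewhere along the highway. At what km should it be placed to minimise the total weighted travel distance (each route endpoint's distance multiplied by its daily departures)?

For a sum of weighted absolute distances on a line, the optimum is the weighted median (not the mean). Total weight W = 846; half-weight = 423.
Sort by position and accumulate weight:
  km 19 (Zone I, w=300) → cum 300
  km 21 (Zone II, w=10) → cum 310
  km 26 (Zone III, w=15) → cum 325
  km 51 (Zone IV, w=175) → cum 500  ≥ 423 → median here
  km 56 (Zone V, w=15) → cum 515
  km 65 (Zone VI, w=275) → cum 790
  km 67 (Zone VII, w=50) → cum 840
  km 74 (Zone VIII, w=6) → cum 846
Optimal location: km 51.

x = 51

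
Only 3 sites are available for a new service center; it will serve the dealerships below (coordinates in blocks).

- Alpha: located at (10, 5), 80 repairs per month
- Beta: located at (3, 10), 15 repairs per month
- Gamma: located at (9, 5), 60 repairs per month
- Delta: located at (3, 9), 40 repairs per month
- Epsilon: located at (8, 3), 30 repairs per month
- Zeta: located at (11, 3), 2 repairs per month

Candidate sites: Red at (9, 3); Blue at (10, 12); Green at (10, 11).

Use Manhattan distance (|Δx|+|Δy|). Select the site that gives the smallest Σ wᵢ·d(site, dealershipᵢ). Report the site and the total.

Total weighted distance at each candidate:
  Red (9, 3): total = 1069
  Blue (10, 12): total = 1925
  Green (10, 11): total = 1698
Minimum is at Red with total 1069 blocks.

Red, total 1069 blocks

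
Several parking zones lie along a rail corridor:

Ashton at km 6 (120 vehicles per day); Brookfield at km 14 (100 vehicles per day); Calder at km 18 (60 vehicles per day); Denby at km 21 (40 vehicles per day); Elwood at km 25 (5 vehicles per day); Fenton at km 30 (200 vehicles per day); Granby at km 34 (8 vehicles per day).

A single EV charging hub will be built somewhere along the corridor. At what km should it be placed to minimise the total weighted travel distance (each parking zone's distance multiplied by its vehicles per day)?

x = 18

For a sum of weighted absolute distances on a line, the optimum is the weighted median (not the mean). Total weight W = 533; half-weight = 266.5.
Sort by position and accumulate weight:
  km 6 (Ashton, w=120) → cum 120
  km 14 (Brookfield, w=100) → cum 220
  km 18 (Calder, w=60) → cum 280  ≥ 266.5 → median here
  km 21 (Denby, w=40) → cum 320
  km 25 (Elwood, w=5) → cum 325
  km 30 (Fenton, w=200) → cum 525
  km 34 (Granby, w=8) → cum 533
Optimal location: km 18.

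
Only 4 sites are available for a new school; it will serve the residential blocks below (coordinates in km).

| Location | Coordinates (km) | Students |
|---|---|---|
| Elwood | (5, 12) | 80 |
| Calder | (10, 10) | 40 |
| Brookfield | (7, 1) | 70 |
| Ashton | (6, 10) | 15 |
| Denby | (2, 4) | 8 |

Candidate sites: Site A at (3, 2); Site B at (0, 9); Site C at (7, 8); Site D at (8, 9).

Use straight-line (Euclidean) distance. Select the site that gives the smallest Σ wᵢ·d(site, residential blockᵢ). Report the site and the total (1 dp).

Site C, total 1076.8 km

Total weighted distance at each candidate:
  Site A (3, 2): total = 1675.7
  Site B (0, 9): total = 1746.9
  Site C (7, 8): total = 1076.8
  Site D (8, 9): total = 1089.2
Minimum is at Site C with total 1076.8 km.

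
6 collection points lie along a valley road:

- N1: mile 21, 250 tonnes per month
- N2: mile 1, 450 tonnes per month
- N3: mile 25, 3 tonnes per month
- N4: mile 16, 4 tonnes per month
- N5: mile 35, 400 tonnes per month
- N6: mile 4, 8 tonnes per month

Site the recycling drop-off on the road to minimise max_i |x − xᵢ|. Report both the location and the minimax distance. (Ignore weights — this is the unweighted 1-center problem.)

location 18, max distance 17

The 1-center on a line is the midpoint of the two extreme points: leftmost at 1, rightmost at 35.
Optimal location = (1 + 35)/2 = 18; maximum distance = (35 − 1)/2 = 17.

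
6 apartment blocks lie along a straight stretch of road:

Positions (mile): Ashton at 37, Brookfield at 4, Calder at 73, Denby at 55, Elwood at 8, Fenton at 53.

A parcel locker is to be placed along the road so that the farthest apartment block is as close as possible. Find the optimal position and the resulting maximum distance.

The 1-center on a line is the midpoint of the two extreme points: leftmost at 4, rightmost at 73.
Optimal location = (4 + 73)/2 = 38.5; maximum distance = (73 − 4)/2 = 34.5.

location 38.5, max distance 34.5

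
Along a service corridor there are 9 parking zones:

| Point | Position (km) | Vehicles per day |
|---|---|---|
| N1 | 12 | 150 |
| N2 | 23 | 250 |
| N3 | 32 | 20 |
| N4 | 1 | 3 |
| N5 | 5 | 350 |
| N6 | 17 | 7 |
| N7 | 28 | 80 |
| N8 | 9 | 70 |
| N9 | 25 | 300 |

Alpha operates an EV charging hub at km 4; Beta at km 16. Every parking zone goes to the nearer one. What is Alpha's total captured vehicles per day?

423

The indifferent point is the midpoint (4+16)/2 = 10; parking zones left of it (closer to Alpha at 4) go to Alpha, those right go to Beta.
  N4 at 1 (w=3) → Alpha
  N5 at 5 (w=350) → Alpha
  N8 at 9 (w=70) → Alpha
  N1 at 12 (w=150) → Beta
  N6 at 17 (w=7) → Beta
  N2 at 23 (w=250) → Beta
  N9 at 25 (w=300) → Beta
  N7 at 28 (w=80) → Beta
  N3 at 32 (w=20) → Beta
Alpha captures 423; Beta captures 807.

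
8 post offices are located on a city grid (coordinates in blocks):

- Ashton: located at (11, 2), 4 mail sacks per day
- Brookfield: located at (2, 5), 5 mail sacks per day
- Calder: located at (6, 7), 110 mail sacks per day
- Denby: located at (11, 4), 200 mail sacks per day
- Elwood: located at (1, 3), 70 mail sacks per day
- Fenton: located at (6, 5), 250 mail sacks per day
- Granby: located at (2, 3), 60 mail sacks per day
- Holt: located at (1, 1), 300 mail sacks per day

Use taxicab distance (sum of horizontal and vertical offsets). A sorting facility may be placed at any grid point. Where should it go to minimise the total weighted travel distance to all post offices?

Manhattan distance separates: Σwᵢ(|x−xᵢ|+|y−yᵢ|) = Σwᵢ|x−xᵢ| + Σwᵢ|y−yᵢ|, so x and y are optimised independently as 1-D weighted medians.
Total weight W = 999; half = 499.5.
x-coordinate, sorted with cumulative weight:
  x=1 (Elwood, w=70) cum 70
  x=1 (Holt, w=300) cum 370
  x=2 (Brookfield, w=5) cum 375
  x=2 (Granby, w=60) cum 435
  x=6 (Calder, w=110) cum 545  ← median
  x=6 (Fenton, w=250) cum 795
  x=11 (Ashton, w=4) cum 799
  x=11 (Denby, w=200) cum 999
⇒ x* = 6
y-coordinate, sorted with cumulative weight:
  y=1 (Holt, w=300) cum 300
  y=2 (Ashton, w=4) cum 304
  y=3 (Elwood, w=70) cum 374
  y=3 (Granby, w=60) cum 434
  y=4 (Denby, w=200) cum 634  ← median
  y=5 (Brookfield, w=5) cum 639
  y=5 (Fenton, w=250) cum 889
  y=7 (Calder, w=110) cum 999
⇒ y* = 4

(6, 4)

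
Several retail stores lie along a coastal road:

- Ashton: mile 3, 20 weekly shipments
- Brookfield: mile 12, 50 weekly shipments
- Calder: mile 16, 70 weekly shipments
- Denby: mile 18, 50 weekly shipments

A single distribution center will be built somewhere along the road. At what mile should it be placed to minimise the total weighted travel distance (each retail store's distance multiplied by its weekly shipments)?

For a sum of weighted absolute distances on a line, the optimum is the weighted median (not the mean). Total weight W = 190; half-weight = 95.
Sort by position and accumulate weight:
  mile 3 (Ashton, w=20) → cum 20
  mile 12 (Brookfield, w=50) → cum 70
  mile 16 (Calder, w=70) → cum 140  ≥ 95 → median here
  mile 18 (Denby, w=50) → cum 190
Optimal location: mile 16.

x = 16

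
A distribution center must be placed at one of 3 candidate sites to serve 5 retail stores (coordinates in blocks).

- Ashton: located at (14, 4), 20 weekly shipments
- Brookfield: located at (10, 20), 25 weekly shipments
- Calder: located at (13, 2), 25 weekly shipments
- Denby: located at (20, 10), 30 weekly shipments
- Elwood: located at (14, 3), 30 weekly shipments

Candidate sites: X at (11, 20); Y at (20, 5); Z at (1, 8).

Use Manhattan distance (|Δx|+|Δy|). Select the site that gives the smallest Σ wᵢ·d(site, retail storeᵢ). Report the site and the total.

Y, total 1405 blocks

Total weighted distance at each candidate:
  X (11, 20): total = 2075
  Y (20, 5): total = 1405
  Z (1, 8): total = 2485
Minimum is at Y with total 1405 blocks.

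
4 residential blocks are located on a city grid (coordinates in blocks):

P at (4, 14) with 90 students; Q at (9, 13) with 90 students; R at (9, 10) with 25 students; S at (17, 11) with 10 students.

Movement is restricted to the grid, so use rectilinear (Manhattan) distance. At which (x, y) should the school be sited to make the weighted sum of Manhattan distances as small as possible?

(9, 13)

Manhattan distance separates: Σwᵢ(|x−xᵢ|+|y−yᵢ|) = Σwᵢ|x−xᵢ| + Σwᵢ|y−yᵢ|, so x and y are optimised independently as 1-D weighted medians.
Total weight W = 215; half = 107.5.
x-coordinate, sorted with cumulative weight:
  x=4 (P, w=90) cum 90
  x=9 (Q, w=90) cum 180  ← median
  x=9 (R, w=25) cum 205
  x=17 (S, w=10) cum 215
⇒ x* = 9
y-coordinate, sorted with cumulative weight:
  y=10 (R, w=25) cum 25
  y=11 (S, w=10) cum 35
  y=13 (Q, w=90) cum 125  ← median
  y=14 (P, w=90) cum 215
⇒ y* = 13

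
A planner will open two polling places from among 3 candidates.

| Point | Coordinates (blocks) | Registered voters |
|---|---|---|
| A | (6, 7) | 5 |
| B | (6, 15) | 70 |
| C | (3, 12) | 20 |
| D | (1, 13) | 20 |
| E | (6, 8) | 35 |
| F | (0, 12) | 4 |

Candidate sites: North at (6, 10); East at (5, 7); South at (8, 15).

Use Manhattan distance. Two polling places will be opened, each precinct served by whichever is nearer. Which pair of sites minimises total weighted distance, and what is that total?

{North, South}, total 517

Evaluate every pair (each demand assigned to the nearer of the two):
  {North, South}: total = 517
  {East, South}: total = 575
  {North, East}: total = 717
Best pair: {North, South} with total 517.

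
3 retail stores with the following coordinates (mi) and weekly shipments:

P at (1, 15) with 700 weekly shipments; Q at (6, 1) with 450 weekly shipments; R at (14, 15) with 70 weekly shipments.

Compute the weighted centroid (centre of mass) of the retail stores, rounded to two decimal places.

The minimiser of Σwᵢ‖p−pᵢ‖² is the weighted centroid p* = (Σwᵢpᵢ)/(Σwᵢ).
Σwᵢ = 1220.
Σwᵢxᵢ = 700·1 + 450·6 + 70·14 = 4380.
Σwᵢyᵢ = 700·15 + 450·1 + 70·15 = 12000.
x* = 4380/1220 = 3.59, y* = 12000/1220 = 9.84.

(3.59, 9.84)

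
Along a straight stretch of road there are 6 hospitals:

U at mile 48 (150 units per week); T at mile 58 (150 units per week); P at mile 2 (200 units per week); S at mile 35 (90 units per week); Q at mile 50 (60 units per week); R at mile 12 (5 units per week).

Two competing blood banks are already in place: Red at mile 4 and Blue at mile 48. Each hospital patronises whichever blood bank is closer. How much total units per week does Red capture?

The indifferent point is the midpoint (4+48)/2 = 26; hospitals left of it (closer to Red at 4) go to Red, those right go to Blue.
  P at 2 (w=200) → Red
  R at 12 (w=5) → Red
  S at 35 (w=90) → Blue
  U at 48 (w=150) → Blue
  Q at 50 (w=60) → Blue
  T at 58 (w=150) → Blue
Red captures 205; Blue captures 450.

205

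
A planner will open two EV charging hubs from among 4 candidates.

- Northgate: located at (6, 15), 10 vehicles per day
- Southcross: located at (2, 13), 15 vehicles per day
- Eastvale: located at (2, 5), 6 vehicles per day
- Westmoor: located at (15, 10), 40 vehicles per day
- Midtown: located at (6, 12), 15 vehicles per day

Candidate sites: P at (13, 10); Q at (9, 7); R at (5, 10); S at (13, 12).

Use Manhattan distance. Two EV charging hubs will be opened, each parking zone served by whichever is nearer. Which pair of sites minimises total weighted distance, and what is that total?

{P, R}, total 323

Evaluate every pair (each demand assigned to the nearer of the two):
  {P, R}: total = 323
  {R, S}: total = 403
  {P, Q}: total = 559
  {P, S}: total = 561
  {Q, S}: total = 599
  {Q, R}: total = 603
Best pair: {P, R} with total 323.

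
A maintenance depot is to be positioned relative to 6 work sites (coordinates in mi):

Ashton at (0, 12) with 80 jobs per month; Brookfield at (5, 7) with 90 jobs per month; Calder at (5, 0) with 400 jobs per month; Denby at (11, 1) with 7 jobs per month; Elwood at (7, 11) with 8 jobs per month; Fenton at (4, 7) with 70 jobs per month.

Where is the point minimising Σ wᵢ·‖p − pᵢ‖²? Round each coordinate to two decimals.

The minimiser of Σwᵢ‖p−pᵢ‖² is the weighted centroid p* = (Σwᵢpᵢ)/(Σwᵢ).
Σwᵢ = 655.
Σwᵢxᵢ = 80·0 + 90·5 + 400·5 + 7·11 + 8·7 + 70·4 = 2863.
Σwᵢyᵢ = 80·12 + 90·7 + 400·0 + 7·1 + 8·11 + 70·7 = 2175.
x* = 2863/655 = 4.37, y* = 2175/655 = 3.32.

(4.37, 3.32)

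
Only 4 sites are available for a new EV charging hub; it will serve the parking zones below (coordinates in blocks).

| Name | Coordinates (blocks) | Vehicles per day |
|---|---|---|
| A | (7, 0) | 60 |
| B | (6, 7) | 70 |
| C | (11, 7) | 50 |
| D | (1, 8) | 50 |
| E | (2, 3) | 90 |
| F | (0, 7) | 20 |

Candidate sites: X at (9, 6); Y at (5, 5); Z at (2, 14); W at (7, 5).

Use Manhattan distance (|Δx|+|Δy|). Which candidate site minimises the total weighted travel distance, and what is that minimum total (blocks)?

Total weighted distance at each candidate:
  X (9, 6): total = 2510
  Y (5, 5): total = 1970
  Z (2, 14): total = 4230
  W (7, 5): total = 2070
Minimum is at Y with total 1970 blocks.

Y, total 1970 blocks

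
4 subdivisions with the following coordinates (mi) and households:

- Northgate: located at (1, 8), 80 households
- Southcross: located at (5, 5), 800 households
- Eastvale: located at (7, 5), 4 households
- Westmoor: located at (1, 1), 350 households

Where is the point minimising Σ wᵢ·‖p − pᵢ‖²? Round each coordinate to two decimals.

(3.61, 4.06)

The minimiser of Σwᵢ‖p−pᵢ‖² is the weighted centroid p* = (Σwᵢpᵢ)/(Σwᵢ).
Σwᵢ = 1234.
Σwᵢxᵢ = 80·1 + 800·5 + 4·7 + 350·1 = 4458.
Σwᵢyᵢ = 80·8 + 800·5 + 4·5 + 350·1 = 5010.
x* = 4458/1234 = 3.61, y* = 5010/1234 = 4.06.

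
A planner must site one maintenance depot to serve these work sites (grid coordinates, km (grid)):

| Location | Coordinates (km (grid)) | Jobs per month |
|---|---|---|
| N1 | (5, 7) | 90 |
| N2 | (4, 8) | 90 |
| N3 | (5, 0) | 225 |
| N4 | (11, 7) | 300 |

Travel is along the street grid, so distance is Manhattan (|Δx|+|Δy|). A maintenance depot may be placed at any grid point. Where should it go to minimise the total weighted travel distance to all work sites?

Manhattan distance separates: Σwᵢ(|x−xᵢ|+|y−yᵢ|) = Σwᵢ|x−xᵢ| + Σwᵢ|y−yᵢ|, so x and y are optimised independently as 1-D weighted medians.
Total weight W = 705; half = 352.5.
x-coordinate, sorted with cumulative weight:
  x=4 (N2, w=90) cum 90
  x=5 (N1, w=90) cum 180
  x=5 (N3, w=225) cum 405  ← median
  x=11 (N4, w=300) cum 705
⇒ x* = 5
y-coordinate, sorted with cumulative weight:
  y=0 (N3, w=225) cum 225
  y=7 (N1, w=90) cum 315
  y=7 (N4, w=300) cum 615  ← median
  y=8 (N2, w=90) cum 705
⇒ y* = 7

(5, 7)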